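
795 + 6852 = 7647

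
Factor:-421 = -421^1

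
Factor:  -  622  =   - 2^1*311^1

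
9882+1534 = 11416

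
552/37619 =552/37619 = 0.01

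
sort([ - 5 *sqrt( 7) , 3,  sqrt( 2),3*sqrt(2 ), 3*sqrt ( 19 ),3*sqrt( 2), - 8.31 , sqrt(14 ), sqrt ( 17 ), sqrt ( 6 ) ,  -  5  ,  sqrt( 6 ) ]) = [ - 5 * sqrt( 7 ), - 8.31,-5,sqrt ( 2),sqrt(6),sqrt ( 6 ),3, sqrt(14 ),  sqrt ( 17),3*sqrt( 2),3 *sqrt( 2),3*sqrt( 19 ) ] 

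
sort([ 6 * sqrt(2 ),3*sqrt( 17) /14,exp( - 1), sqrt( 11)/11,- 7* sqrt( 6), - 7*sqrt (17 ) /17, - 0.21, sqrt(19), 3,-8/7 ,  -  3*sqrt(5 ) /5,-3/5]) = [  -  7*sqrt( 6 ), - 7*sqrt( 17) /17,  -  3*sqrt(5)/5, - 8/7 , -3/5, - 0.21, sqrt( 11 ) /11, exp(  -  1), 3*sqrt(17) /14,3, sqrt(19 ), 6*sqrt(2)] 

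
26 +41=67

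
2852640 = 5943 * 480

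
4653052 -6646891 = - 1993839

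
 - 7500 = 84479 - 91979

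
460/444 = 115/111 = 1.04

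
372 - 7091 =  - 6719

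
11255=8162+3093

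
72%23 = 3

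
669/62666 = 669/62666  =  0.01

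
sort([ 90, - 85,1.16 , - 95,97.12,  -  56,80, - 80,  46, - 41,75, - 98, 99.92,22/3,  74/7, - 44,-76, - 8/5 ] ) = [ - 98,-95, - 85 , - 80,  -  76,- 56, - 44, - 41,-8/5 , 1.16, 22/3,74/7, 46,75,80, 90 , 97.12, 99.92 ] 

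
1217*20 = 24340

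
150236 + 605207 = 755443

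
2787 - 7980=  - 5193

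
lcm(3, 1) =3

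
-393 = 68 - 461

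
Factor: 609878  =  2^1 * 61^1*4999^1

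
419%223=196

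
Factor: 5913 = 3^4*73^1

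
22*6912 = 152064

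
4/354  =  2/177 =0.01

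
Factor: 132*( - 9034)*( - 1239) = 2^3*3^2*7^1*11^1*59^1*4517^1= 1477492632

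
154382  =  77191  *2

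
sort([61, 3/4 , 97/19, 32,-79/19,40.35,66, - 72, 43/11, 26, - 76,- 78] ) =[ - 78 , - 76,-72,  -  79/19,  3/4, 43/11 , 97/19,26, 32,40.35,61, 66] 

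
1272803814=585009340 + 687794474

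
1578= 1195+383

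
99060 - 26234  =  72826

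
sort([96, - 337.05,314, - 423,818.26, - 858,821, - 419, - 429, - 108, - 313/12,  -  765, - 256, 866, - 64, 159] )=[ - 858, - 765,-429, - 423 , - 419, - 337.05, - 256  ,-108, - 64, - 313/12,96,159,314, 818.26, 821,866]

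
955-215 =740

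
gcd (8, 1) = 1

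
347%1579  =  347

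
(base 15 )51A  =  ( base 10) 1150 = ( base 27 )1FG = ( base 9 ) 1517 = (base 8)2176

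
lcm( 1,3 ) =3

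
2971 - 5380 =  - 2409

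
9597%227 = 63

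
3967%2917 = 1050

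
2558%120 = 38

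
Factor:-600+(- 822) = -2^1*3^2  *79^1 = -  1422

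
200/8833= 200/8833 = 0.02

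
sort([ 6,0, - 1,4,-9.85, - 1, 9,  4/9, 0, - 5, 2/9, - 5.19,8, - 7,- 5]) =[ - 9.85,  -  7, - 5.19, - 5,-5, - 1, -1,0, 0, 2/9, 4/9, 4, 6, 8, 9]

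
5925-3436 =2489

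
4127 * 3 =12381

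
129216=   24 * 5384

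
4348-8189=-3841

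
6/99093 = 2/33031 = 0.00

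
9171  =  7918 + 1253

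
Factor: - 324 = -2^2*3^4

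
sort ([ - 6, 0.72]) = [ - 6, 0.72 ]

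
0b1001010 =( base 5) 244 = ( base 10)74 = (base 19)3h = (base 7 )134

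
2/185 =2/185 = 0.01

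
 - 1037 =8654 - 9691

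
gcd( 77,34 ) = 1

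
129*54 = 6966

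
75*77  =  5775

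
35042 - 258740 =- 223698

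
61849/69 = 896 + 25/69 = 896.36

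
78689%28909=20871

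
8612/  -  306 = -29 + 131/153  =  - 28.14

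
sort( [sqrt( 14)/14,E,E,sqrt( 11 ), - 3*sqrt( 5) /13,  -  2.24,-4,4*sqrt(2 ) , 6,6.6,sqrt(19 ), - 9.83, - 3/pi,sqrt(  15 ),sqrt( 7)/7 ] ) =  [ - 9.83, - 4,  -  2.24,- 3/pi, -3*sqrt( 5)/13, sqrt (14) /14,sqrt( 7)/7,E , E,sqrt( 11 ) , sqrt(15),sqrt( 19), 4*sqrt( 2),  6,6.6] 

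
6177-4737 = 1440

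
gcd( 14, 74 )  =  2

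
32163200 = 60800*529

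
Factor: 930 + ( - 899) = 31 = 31^1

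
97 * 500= 48500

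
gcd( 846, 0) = 846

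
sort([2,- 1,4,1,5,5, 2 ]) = [ - 1,1,2, 2, 4, 5,5 ]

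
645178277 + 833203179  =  1478381456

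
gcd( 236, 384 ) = 4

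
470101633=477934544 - 7832911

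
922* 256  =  236032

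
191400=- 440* ( - 435) 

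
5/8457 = 5/8457 = 0.00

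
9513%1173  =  129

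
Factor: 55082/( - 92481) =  - 2^1*3^( - 1)*29^( - 1)*1063^(-1)*27541^1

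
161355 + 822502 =983857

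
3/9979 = 3/9979 = 0.00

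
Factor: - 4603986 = -2^1*3^3*85259^1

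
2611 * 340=887740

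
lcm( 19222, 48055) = 96110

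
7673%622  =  209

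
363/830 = 363/830=0.44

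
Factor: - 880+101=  - 779 = -19^1 * 41^1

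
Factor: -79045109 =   -  11^1*13^1*79^1*6997^1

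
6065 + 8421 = 14486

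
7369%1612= 921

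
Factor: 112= 2^4*7^1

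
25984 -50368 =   -  24384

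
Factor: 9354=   2^1*3^1*1559^1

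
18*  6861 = 123498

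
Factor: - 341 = -11^1*31^1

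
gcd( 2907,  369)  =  9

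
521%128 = 9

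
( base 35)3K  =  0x7D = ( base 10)125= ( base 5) 1000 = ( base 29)49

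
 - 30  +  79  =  49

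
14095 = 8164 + 5931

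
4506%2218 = 70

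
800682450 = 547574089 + 253108361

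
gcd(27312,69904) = 16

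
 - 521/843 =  - 521/843=- 0.62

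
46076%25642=20434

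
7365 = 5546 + 1819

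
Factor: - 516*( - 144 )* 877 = 2^6*3^3*43^1*877^1 = 65164608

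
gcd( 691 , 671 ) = 1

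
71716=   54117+17599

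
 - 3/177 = -1 + 58/59 = -  0.02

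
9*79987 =719883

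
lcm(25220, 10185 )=529620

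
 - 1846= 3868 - 5714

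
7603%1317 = 1018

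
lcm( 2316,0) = 0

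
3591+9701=13292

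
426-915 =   -  489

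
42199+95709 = 137908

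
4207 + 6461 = 10668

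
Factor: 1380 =2^2*3^1 * 5^1*23^1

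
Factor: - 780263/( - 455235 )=797/465 = 3^( -1 )*5^( - 1 )  *  31^(  -  1 )*797^1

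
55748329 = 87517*637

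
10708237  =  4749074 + 5959163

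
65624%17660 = 12644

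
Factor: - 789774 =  - 2^1*3^1*23^1*59^1*97^1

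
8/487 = 8/487 = 0.02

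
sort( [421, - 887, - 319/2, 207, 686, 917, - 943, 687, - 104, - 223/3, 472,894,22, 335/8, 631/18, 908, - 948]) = [ -948 , - 943,-887, - 319/2,  -  104, - 223/3, 22,631/18, 335/8, 207, 421, 472, 686, 687, 894, 908,917 ]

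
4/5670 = 2/2835 = 0.00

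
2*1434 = 2868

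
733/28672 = 733/28672 = 0.03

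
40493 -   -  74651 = 115144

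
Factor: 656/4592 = 7^(-1 )= 1/7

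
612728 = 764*802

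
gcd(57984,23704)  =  8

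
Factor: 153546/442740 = 2^ ( - 1)*5^( - 1)*47^( - 1)*163^1  =  163/470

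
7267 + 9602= 16869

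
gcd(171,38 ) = 19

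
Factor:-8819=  - 8819^1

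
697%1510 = 697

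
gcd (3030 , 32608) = 2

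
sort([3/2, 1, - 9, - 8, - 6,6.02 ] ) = [ - 9,-8, - 6,1,  3/2,  6.02]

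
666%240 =186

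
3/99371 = 3/99371 = 0.00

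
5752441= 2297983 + 3454458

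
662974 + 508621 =1171595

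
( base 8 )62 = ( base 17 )2G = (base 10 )50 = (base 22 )26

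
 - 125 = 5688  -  5813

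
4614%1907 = 800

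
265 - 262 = 3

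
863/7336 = 863/7336 = 0.12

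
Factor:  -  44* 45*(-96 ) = 2^7*3^3*5^1*11^1 = 190080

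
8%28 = 8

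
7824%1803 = 612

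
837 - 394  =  443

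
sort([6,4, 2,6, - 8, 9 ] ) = [ - 8,  2, 4,6,6,9]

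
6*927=5562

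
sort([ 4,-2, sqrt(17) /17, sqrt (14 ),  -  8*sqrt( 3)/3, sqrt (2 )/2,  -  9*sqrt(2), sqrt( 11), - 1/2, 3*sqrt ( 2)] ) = [ - 9*sqrt(2), - 8*sqrt(3 ) /3, - 2,-1/2,sqrt(17)/17, sqrt(  2)/2, sqrt( 11 ),sqrt( 14), 4,  3*sqrt ( 2)]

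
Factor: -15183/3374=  - 9/2 = - 2^(-1) *3^2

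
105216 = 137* 768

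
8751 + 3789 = 12540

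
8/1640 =1/205=0.00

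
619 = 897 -278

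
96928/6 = 48464/3 = 16154.67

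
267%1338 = 267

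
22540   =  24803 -2263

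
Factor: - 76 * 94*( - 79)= 2^3*19^1*47^1*79^1 = 564376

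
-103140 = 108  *(  -  955) 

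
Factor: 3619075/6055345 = 5^1 *29^( - 1)*41761^ ( - 1 )*144763^1 = 723815/1211069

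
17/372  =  17/372 = 0.05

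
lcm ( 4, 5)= 20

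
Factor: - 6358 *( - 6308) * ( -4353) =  - 2^3*3^1*11^1*17^2*19^1*83^1*1451^1 = - 174582567192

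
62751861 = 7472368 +55279493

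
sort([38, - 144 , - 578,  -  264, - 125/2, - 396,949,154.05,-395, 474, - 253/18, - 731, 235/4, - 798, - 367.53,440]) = [ - 798, - 731 , - 578, - 396, - 395, - 367.53, - 264, - 144, - 125/2, - 253/18, 38,  235/4,154.05,440,474 , 949] 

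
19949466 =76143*262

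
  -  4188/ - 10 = 418  +  4/5 = 418.80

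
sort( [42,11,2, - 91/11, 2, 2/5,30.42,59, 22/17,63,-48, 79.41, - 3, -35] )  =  [ - 48, - 35,- 91/11, - 3,2/5,22/17,2,2 , 11,30.42 , 42, 59,63 , 79.41]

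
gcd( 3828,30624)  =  3828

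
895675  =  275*3257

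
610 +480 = 1090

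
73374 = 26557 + 46817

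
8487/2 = 8487/2 = 4243.50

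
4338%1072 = 50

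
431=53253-52822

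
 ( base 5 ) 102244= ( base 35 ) 2SJ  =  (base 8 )6571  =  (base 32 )3bp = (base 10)3449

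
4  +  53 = 57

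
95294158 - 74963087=20331071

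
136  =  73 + 63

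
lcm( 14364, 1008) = 57456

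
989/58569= 989/58569 = 0.02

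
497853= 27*18439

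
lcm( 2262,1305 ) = 33930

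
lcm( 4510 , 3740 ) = 153340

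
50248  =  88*571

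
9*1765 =15885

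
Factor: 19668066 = 2^1*3^1 * 11^2*27091^1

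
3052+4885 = 7937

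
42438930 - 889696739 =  - 847257809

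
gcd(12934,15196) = 58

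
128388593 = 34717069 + 93671524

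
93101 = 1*93101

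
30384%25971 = 4413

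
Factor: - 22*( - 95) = 2^1*5^1*11^1*19^1= 2090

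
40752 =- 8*( - 5094)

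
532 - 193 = 339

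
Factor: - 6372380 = -2^2*5^1*7^1*23^1*1979^1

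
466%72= 34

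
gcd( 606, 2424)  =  606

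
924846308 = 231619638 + 693226670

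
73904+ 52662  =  126566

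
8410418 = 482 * 17449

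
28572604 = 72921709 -44349105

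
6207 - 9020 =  - 2813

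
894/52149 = 298/17383= 0.02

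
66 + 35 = 101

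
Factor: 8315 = 5^1*1663^1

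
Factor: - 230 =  - 2^1*5^1*23^1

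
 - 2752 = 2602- 5354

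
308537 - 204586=103951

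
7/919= 7/919 = 0.01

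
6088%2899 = 290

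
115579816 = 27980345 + 87599471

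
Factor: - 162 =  -2^1*3^4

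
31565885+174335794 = 205901679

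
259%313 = 259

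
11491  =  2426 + 9065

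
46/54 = 23/27 = 0.85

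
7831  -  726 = 7105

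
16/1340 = 4/335 = 0.01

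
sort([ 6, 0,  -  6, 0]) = [ - 6 , 0, 0, 6]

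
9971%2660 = 1991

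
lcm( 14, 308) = 308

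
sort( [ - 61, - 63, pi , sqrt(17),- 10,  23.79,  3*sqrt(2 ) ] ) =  [ - 63,-61 , - 10  ,  pi,sqrt(  17), 3*sqrt(2),  23.79 ] 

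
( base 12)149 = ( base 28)75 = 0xc9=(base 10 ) 201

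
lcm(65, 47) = 3055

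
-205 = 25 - 230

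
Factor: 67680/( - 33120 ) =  - 47/23 = - 23^(- 1 )*47^1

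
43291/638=67 + 545/638 = 67.85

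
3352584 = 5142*652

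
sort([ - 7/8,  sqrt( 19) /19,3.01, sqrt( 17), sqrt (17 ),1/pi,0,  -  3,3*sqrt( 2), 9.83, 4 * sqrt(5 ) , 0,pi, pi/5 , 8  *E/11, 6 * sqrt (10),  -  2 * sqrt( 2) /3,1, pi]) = [  -  3 ,-2 * sqrt ( 2)/3,-7/8,  0, 0,  sqrt( 19 ) /19,  1/pi, pi/5, 1,8 * E/11 , 3.01,pi,  pi,sqrt( 17), sqrt( 17), 3 * sqrt ( 2 ),4 * sqrt(5),9.83,  6*sqrt( 10 ) ]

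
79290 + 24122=103412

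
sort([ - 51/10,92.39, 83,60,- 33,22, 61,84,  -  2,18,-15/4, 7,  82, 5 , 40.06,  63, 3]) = [ - 33,  -  51/10, - 15/4,  -  2,3, 5 , 7, 18 , 22,40.06, 60, 61,63, 82, 83,84,92.39 ]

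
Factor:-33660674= - 2^1*71^1*101^1*2347^1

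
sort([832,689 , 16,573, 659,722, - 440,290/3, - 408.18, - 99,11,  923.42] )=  [  -  440,-408.18, - 99,11,16, 290/3,573,659,689, 722,832,923.42 ] 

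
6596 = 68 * 97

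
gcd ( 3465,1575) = 315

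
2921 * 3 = 8763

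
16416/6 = 2736 = 2736.00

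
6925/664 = 10 + 285/664 = 10.43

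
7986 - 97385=-89399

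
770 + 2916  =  3686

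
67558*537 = 36278646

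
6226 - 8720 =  - 2494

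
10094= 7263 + 2831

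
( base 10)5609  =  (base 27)7IK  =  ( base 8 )12751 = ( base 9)7622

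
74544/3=24848 =24848.00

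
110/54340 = 1/494 = 0.00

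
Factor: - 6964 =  - 2^2*1741^1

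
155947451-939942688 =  - 783995237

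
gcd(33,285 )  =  3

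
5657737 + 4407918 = 10065655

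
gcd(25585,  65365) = 85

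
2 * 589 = 1178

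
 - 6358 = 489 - 6847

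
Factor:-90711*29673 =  - 3^5*7^1*157^1*10079^1 = -2691667503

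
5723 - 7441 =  - 1718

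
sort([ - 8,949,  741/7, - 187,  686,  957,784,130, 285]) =[-187, - 8,741/7,130,285, 686, 784,949,957 ] 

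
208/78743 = 208/78743= 0.00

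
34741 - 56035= - 21294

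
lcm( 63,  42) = 126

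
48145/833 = 48145/833 = 57.80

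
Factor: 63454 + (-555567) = -492113=- 492113^1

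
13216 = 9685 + 3531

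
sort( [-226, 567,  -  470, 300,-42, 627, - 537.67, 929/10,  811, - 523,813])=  [ - 537.67, - 523, - 470, - 226, - 42, 929/10, 300,567,  627, 811, 813 ]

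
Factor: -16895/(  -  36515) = 31/67= 31^1 * 67^( - 1 )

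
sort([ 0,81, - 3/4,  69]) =[ - 3/4,  0 , 69, 81 ]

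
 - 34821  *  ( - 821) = 28588041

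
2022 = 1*2022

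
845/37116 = 845/37116 = 0.02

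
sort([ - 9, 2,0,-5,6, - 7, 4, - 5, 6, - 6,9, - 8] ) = [-9, - 8,  -  7,-6, - 5,-5,0,2, 4, 6,  6, 9 ]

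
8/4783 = 8/4783 = 0.00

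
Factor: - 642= - 2^1*3^1*107^1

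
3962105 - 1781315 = 2180790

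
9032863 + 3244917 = 12277780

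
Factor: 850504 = 2^3*41^1*2593^1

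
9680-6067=3613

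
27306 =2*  13653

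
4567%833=402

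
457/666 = 457/666 = 0.69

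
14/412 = 7/206 = 0.03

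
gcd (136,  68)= 68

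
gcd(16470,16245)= 45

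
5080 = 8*635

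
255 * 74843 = 19084965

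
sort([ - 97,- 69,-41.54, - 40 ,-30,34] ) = [ - 97, - 69,-41.54, - 40,-30, 34]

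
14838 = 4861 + 9977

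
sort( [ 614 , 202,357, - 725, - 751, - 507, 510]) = [-751, - 725, - 507,202, 357, 510, 614]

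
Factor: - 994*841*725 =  - 2^1*5^2*7^1*29^3*71^1  =  -606066650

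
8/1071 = 8/1071 = 0.01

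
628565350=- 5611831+634177181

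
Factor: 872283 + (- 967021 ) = -2^1*7^1 * 67^1*101^1 = - 94738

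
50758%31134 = 19624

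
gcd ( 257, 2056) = 257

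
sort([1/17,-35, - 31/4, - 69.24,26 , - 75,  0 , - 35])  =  [-75, -69.24,- 35,- 35,-31/4, 0, 1/17 , 26]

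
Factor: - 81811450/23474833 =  - 2^1 * 5^2 * 7^1 * 29^( - 2 )*103^( - 1)*271^ ( - 1 )  *  233747^1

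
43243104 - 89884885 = -46641781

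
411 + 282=693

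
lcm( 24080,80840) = 1131760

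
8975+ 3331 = 12306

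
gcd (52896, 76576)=32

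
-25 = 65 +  - 90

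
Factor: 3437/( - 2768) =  - 2^( - 4)*7^1 * 173^( - 1)*491^1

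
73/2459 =73/2459=0.03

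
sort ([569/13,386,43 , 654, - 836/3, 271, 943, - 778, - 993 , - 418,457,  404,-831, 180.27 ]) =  [-993 , - 831, -778,  -  418,-836/3,43 , 569/13, 180.27,271 , 386, 404, 457 , 654,  943] 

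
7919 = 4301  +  3618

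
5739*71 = 407469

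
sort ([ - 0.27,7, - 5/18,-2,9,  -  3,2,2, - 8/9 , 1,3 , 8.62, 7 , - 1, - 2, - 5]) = [ - 5,  -  3,-2, - 2, - 1, - 8/9, - 5/18, - 0.27 , 1 , 2 , 2 , 3,  7, 7,  8.62, 9]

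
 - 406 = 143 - 549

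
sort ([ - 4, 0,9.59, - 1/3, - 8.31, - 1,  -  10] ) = [ -10, - 8.31, - 4, - 1, - 1/3,0 , 9.59] 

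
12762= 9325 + 3437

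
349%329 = 20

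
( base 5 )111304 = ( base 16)f72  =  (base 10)3954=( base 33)3KR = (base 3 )12102110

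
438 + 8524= 8962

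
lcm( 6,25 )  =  150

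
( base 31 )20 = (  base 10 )62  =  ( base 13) 4A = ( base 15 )42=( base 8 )76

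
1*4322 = 4322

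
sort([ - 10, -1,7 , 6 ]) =[ - 10,-1,6,7]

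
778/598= 389/299 = 1.30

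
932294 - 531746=400548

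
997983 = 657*1519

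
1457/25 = 58 + 7/25  =  58.28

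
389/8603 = 389/8603 =0.05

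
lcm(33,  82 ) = 2706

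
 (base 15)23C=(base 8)773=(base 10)507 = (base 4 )13323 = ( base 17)1ce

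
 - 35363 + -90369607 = -90404970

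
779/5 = 779/5 = 155.80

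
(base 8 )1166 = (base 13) 396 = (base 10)630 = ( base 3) 212100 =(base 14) 330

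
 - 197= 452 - 649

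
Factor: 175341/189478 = 831/898 = 2^( - 1)*3^1*277^1*449^( - 1) 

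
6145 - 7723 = - 1578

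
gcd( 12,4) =4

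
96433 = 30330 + 66103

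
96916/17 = 5700+16/17 = 5700.94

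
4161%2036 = 89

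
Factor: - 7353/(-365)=3^2*5^ (- 1 )*  19^1*43^1*73^( - 1)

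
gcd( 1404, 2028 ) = 156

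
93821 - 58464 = 35357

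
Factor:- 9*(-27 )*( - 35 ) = - 3^5*5^1 * 7^1=-  8505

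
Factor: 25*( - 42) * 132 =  - 138600 = - 2^3*3^2*5^2*7^1*11^1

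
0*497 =0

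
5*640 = 3200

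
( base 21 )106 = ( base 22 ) k7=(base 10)447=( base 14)23D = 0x1BF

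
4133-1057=3076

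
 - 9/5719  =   - 1+5710/5719 = -0.00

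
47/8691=47/8691= 0.01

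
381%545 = 381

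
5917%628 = 265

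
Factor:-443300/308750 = - 2^1*5^( - 2)*11^1*19^( - 1)*31^1 = -682/475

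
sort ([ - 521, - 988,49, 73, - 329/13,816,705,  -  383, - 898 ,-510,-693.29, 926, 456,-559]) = [ - 988 ,  -  898, -693.29,-559, - 521, - 510, - 383, - 329/13, 49, 73,456, 705,816 , 926]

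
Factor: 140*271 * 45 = 1707300 = 2^2*3^2*5^2*7^1*271^1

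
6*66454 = 398724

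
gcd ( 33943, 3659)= 1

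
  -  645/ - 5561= 645/5561  =  0.12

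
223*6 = 1338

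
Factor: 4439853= 3^5*11^2  *  151^1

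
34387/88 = 34387/88 = 390.76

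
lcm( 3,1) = 3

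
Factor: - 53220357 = -3^2*5913373^1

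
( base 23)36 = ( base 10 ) 75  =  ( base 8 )113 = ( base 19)3i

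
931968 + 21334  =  953302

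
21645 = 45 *481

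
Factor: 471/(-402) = - 2^( - 1 )*67^(-1)*157^1  =  -157/134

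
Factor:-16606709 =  - 7^1 * 863^1*2749^1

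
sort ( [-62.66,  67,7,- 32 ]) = [-62.66, - 32,7,67 ] 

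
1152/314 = 576/157 = 3.67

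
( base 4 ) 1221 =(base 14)77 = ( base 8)151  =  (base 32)39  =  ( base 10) 105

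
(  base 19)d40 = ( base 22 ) 9IH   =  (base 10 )4769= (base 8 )11241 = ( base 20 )BI9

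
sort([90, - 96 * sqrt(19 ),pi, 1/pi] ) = [ - 96 * sqrt(19),1/pi,pi,90 ]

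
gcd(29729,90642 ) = 1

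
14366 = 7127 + 7239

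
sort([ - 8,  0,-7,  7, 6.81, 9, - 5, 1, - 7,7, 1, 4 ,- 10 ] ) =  [-10, - 8, - 7, - 7, - 5, 0, 1 , 1, 4, 6.81, 7, 7,9 ] 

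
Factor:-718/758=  - 359/379 = -  359^1  *379^(  -  1) 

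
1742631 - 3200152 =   -  1457521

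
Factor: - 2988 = -2^2*3^2*83^1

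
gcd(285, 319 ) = 1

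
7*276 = 1932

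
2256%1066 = 124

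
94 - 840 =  - 746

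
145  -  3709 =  - 3564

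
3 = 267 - 264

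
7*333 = 2331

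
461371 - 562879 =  - 101508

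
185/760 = 37/152 = 0.24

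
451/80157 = 41/7287 = 0.01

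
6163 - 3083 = 3080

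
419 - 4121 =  - 3702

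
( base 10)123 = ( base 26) 4J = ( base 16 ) 7B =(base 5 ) 443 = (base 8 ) 173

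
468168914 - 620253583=-152084669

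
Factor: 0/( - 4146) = 0 = 0^1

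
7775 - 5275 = 2500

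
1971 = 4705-2734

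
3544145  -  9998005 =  - 6453860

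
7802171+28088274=35890445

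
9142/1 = 9142 =9142.00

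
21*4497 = 94437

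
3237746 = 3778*857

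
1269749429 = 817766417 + 451983012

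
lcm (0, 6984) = 0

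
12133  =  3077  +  9056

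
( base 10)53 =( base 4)311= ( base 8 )65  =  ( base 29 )1o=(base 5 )203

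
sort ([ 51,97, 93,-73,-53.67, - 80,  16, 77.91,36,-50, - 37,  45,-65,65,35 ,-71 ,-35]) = [-80, - 73, - 71,-65, - 53.67, - 50,-37, -35,16,35, 36,45, 51,65,  77.91,93, 97] 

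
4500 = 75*60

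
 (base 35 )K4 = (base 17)277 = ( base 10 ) 704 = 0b1011000000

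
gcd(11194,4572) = 2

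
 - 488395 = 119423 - 607818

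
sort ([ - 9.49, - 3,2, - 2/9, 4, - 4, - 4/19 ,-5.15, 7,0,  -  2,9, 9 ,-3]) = [-9.49 ,-5.15,-4, - 3,  -  3, - 2 , - 2/9, -4/19, 0, 2, 4, 7,9,9] 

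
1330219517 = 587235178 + 742984339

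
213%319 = 213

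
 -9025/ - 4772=9025/4772 = 1.89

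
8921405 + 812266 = 9733671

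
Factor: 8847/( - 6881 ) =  - 9/7 = - 3^2*7^( - 1)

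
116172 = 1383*84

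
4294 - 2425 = 1869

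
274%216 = 58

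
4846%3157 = 1689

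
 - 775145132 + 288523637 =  - 486621495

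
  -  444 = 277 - 721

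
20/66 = 10/33 = 0.30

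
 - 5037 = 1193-6230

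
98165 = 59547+38618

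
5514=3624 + 1890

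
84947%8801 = 5738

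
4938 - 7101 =-2163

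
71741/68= 71741/68 = 1055.01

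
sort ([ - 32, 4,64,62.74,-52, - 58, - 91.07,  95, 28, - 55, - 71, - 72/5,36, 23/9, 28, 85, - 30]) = [ - 91.07, - 71 , - 58, - 55, - 52 ,  -  32, - 30, - 72/5,23/9,4, 28,  28, 36, 62.74, 64 , 85,95] 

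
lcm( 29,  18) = 522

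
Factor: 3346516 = 2^2*67^1*12487^1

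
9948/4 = 2487 =2487.00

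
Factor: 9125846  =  2^1* 4562923^1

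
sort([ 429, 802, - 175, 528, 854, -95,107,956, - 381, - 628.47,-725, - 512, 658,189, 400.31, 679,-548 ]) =[ - 725,-628.47,-548, - 512,-381, - 175,-95, 107, 189, 400.31, 429, 528, 658, 679, 802,854, 956]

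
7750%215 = 10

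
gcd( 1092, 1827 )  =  21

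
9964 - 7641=2323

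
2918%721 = 34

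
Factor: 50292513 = 3^2*23^1*151^1*1609^1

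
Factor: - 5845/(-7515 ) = 7/9  =  3^ (-2)*7^1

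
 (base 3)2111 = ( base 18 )3d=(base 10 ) 67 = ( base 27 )2d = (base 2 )1000011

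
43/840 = 43/840 = 0.05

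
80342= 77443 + 2899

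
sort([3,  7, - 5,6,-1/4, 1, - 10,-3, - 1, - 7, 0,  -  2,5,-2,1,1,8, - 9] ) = [ - 10 , - 9, - 7,-5, - 3,-2,-2,-1, -1/4,0,  1,1,1,3,  5, 6,  7,8]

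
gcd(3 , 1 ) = 1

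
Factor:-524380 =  - 2^2 * 5^1 * 157^1*167^1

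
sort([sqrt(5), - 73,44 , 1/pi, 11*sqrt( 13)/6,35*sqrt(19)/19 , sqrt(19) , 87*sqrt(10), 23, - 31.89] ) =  [ - 73, - 31.89, 1/pi, sqrt(5),  sqrt( 19), 11*sqrt( 13 )/6, 35 * sqrt(19)/19,23,44, 87*sqrt(10)]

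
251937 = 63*3999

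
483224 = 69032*7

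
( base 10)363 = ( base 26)DP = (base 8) 553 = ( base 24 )f3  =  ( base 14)1bd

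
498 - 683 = -185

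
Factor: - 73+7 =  - 66 = - 2^1*3^1*11^1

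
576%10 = 6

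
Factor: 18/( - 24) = -2^(-2)*3^1  =  -3/4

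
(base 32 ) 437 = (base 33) 3S8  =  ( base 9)5675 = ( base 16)1067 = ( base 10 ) 4199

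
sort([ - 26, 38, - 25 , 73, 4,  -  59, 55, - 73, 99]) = [ - 73, - 59,-26,  -  25,4, 38,55,73, 99]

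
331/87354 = 331/87354=0.00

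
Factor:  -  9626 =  - 2^1*4813^1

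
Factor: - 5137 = -11^1  *  467^1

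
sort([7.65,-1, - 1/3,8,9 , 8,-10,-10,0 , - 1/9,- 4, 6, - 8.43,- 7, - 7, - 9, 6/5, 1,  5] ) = [ - 10,-10,  -  9,-8.43,-7,-7, - 4, - 1,- 1/3,  -  1/9,0,1, 6/5,5, 6 , 7.65, 8,8,9] 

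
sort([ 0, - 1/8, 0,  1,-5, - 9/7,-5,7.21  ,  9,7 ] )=[ - 5, - 5, - 9/7, - 1/8,0,0,1,7,7.21,9 ]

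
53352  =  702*76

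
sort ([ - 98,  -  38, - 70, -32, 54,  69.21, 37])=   [  -  98, - 70,-38,-32, 37,54,69.21] 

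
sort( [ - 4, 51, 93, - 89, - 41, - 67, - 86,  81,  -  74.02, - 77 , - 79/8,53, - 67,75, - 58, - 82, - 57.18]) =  [  -  89, - 86, - 82 , - 77, - 74.02,-67, - 67, - 58, - 57.18, - 41,-79/8, - 4,51,53,75, 81,  93 ]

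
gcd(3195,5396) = 71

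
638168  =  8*79771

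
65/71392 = 65/71392 = 0.00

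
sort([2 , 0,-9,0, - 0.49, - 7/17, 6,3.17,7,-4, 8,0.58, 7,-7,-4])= [-9,-7,-4, - 4 , - 0.49, -7/17, 0, 0, 0.58, 2,3.17,  6,7, 7,8 ] 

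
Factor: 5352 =2^3*3^1*223^1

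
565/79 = 565/79=7.15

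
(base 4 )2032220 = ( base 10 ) 9128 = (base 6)110132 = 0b10001110101000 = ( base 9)13462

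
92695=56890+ 35805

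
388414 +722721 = 1111135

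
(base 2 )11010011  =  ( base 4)3103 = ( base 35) 61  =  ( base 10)211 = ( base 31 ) 6p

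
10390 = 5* 2078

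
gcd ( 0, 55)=55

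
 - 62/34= -31/17= -  1.82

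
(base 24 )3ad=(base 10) 1981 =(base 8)3675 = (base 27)2ja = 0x7BD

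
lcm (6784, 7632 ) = 61056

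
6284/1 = 6284 =6284.00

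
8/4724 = 2/1181 = 0.00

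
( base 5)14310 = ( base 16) 4b5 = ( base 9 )1578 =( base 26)1k9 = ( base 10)1205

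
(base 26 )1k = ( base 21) 24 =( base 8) 56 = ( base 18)2a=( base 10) 46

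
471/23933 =471/23933 =0.02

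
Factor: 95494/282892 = 2^ ( - 1 )*7^1*19^1 * 197^(- 1 ) = 133/394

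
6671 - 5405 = 1266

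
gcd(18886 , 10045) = 7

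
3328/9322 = 1664/4661 = 0.36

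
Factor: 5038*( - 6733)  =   - 33920854 =-2^1*11^1*229^1*6733^1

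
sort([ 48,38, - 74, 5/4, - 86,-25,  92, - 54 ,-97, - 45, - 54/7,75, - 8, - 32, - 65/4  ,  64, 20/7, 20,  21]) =[ - 97, - 86 ,  -  74  , - 54, - 45, - 32, - 25, - 65/4, - 8, - 54/7, 5/4,20/7,20,21, 38, 48,64,75, 92]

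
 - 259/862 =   -  259/862 = -0.30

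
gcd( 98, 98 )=98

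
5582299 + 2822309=8404608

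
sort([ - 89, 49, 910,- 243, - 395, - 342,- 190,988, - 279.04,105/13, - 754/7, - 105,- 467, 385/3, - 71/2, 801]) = [ - 467,- 395, - 342, - 279.04, - 243, - 190, - 754/7, - 105, - 89,  -  71/2, 105/13,49, 385/3, 801,  910, 988 ]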